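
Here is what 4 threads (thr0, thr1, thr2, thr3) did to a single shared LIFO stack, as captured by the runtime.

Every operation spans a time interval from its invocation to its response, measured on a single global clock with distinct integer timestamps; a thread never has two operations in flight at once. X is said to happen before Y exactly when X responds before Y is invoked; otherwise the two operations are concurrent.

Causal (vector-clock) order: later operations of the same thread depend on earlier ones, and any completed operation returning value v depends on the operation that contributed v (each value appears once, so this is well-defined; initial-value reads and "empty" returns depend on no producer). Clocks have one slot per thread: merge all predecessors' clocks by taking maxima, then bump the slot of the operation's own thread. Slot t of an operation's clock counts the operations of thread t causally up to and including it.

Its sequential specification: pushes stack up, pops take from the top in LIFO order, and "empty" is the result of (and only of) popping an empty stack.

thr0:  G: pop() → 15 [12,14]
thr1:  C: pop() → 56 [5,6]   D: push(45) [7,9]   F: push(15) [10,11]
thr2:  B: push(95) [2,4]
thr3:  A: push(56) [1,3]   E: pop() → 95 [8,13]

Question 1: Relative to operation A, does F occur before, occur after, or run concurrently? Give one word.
after

F spans [10,11], A spans [1,3]
resp(A)=3 < inv(F)=10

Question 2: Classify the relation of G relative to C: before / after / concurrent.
after

G spans [12,14], C spans [5,6]
resp(C)=6 < inv(G)=12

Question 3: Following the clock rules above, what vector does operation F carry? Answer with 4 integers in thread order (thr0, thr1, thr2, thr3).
(0, 3, 0, 1)

root op A, invoked 1: fresh clock plus thr3's own tick → (0, 0, 0, 1)
root op B, invoked 2: fresh clock plus thr2's own tick → (0, 0, 1, 0)
VC(C, invoked at 5): max of VC(A)=(0, 0, 0, 1), then +1 on thread thr1 → (0, 1, 0, 1)
VC(E, invoked at 8): max of VC(A)=(0, 0, 0, 1), VC(B)=(0, 0, 1, 0), then +1 on thread thr3 → (0, 0, 1, 2)
VC(D, invoked at 7): max of VC(C)=(0, 1, 0, 1), then +1 on thread thr1 → (0, 2, 0, 1)
VC(F, invoked at 10): max of VC(D)=(0, 2, 0, 1), then +1 on thread thr1 → (0, 3, 0, 1)
VC(G, invoked at 12): max of VC(F)=(0, 3, 0, 1), then +1 on thread thr0 → (1, 3, 0, 1)
target: VC(F) = (0, 3, 0, 1)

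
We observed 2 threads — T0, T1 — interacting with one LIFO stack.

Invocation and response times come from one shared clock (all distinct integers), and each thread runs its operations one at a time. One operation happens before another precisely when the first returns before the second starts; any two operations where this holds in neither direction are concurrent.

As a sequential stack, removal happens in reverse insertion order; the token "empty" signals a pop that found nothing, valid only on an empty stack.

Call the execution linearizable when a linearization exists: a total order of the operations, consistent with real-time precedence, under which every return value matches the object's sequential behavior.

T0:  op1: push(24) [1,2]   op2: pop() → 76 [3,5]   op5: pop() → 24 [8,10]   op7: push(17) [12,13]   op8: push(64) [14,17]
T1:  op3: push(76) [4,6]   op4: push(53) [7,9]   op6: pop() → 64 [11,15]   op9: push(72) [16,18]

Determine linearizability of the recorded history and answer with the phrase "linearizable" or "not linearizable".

a witness: op1, op3, op2, op5, op4, op7, op8, op6, op9
step 1: op1 push(24) — stack <24>
step 2: op3 push(76) — stack <24,76>
step 3: op2 pop() → 76 — stack <24>
step 4: op5 pop() → 24 — stack <>
step 5: op4 push(53) — stack <53>
step 6: op7 push(17) — stack <53,17>
step 7: op8 push(64) — stack <53,17,64>
step 8: op6 pop() → 64 — stack <53,17>
step 9: op9 push(72) — stack <53,17,72>

linearizable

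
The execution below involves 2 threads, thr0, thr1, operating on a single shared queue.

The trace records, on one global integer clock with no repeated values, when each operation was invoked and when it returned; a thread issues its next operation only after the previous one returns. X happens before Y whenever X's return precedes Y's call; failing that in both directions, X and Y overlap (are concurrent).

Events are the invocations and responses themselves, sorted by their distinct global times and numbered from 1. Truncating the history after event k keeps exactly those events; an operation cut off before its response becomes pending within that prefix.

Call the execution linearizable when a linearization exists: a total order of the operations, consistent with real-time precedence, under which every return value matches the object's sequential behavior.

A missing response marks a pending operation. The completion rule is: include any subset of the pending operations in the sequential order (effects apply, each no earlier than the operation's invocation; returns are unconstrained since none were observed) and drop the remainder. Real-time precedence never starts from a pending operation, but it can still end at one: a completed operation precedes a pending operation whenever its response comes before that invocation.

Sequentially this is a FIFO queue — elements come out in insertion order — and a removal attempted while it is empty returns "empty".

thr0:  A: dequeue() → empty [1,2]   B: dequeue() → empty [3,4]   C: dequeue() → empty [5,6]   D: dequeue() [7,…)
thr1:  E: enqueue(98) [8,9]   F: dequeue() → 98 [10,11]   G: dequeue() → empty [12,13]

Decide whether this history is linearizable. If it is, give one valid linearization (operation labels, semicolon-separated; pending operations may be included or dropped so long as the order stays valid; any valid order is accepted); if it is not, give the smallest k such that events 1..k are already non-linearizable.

step 1: A dequeue() → empty — queue <>
step 2: B dequeue() → empty — queue <>
step 3: C dequeue() → empty — queue <>
step 4: D dequeue() (pending, included) — queue <>
step 5: E enqueue(98) — queue <98>
step 6: F dequeue() → 98 — queue <>
step 7: G dequeue() → empty — queue <>

linearizable — witness: A; B; C; D; E; F; G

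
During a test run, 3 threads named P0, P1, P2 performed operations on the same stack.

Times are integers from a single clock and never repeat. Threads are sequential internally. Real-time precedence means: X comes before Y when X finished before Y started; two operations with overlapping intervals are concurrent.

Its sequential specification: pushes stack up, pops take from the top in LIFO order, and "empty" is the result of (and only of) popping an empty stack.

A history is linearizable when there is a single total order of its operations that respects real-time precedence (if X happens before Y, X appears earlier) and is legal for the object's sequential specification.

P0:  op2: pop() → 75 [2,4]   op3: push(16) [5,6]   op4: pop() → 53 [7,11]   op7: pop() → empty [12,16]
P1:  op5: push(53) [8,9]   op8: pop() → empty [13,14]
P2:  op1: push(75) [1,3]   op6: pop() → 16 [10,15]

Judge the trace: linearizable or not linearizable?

witness order: op1, op2, op3, op5, op4, op6, op7, op8
step 1: op1 push(75) — stack <75>
step 2: op2 pop() → 75 — stack <>
step 3: op3 push(16) — stack <16>
step 4: op5 push(53) — stack <16,53>
step 5: op4 pop() → 53 — stack <16>
step 6: op6 pop() → 16 — stack <>
step 7: op7 pop() → empty — stack <>
step 8: op8 pop() → empty — stack <>

linearizable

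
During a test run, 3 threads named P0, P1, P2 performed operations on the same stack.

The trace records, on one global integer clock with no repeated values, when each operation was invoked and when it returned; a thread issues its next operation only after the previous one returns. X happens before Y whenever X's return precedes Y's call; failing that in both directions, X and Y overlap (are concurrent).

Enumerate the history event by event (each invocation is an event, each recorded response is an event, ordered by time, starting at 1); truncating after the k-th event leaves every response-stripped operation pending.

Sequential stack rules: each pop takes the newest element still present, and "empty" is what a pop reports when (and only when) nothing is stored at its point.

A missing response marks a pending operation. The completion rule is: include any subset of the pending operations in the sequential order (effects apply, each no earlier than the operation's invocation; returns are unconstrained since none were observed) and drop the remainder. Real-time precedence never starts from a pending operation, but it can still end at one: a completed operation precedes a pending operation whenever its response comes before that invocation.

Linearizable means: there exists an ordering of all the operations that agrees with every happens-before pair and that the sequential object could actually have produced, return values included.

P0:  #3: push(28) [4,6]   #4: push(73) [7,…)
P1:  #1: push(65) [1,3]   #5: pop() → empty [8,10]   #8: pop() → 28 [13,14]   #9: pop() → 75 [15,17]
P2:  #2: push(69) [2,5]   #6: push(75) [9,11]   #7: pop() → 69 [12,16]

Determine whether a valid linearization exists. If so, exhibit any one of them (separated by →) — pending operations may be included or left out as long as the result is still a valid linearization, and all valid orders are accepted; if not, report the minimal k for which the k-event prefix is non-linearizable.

not linearizable — minimal violating prefix: 10 events

the violation lands at event 10, #5's response at time 10: events 1..9 linearize, events 1..10 do not
all 3 real-time-respecting orders fail — 4 completed stack operations, no legal replay
completion choices over the 2 pending operations (#4, #6) were checked; none helps
for example #1, #2, #3, #5 (pending dropped) fails at step 4: #5 pop() → empty is not legal there
for example #1, #3, #2, #5 (pending dropped) fails at step 4: #5 pop() → empty is not legal there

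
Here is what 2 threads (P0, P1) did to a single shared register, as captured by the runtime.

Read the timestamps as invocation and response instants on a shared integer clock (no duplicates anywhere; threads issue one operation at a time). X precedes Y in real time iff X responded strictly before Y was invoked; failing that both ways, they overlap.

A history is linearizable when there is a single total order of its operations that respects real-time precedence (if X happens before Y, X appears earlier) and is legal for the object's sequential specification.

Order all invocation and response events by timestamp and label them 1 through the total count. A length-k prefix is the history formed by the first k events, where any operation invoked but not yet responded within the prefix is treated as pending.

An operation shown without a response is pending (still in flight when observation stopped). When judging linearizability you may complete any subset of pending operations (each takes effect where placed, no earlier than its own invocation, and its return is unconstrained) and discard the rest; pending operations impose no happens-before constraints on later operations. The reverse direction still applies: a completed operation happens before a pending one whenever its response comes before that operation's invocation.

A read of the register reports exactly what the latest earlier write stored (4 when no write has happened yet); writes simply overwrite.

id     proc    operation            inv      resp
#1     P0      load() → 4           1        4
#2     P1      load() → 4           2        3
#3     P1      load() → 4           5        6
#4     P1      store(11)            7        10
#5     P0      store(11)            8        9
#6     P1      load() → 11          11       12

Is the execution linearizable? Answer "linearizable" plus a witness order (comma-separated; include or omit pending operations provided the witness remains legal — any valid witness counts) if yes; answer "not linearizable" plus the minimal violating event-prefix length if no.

linearizable — witness: #1, #2, #3, #4, #5, #6

after step 1 (#1 load() → 4): value 4
after step 2 (#2 load() → 4): value 4
after step 3 (#3 load() → 4): value 4
after step 4 (#4 store(11)): value 11
after step 5 (#5 store(11)): value 11
after step 6 (#6 load() → 11): value 11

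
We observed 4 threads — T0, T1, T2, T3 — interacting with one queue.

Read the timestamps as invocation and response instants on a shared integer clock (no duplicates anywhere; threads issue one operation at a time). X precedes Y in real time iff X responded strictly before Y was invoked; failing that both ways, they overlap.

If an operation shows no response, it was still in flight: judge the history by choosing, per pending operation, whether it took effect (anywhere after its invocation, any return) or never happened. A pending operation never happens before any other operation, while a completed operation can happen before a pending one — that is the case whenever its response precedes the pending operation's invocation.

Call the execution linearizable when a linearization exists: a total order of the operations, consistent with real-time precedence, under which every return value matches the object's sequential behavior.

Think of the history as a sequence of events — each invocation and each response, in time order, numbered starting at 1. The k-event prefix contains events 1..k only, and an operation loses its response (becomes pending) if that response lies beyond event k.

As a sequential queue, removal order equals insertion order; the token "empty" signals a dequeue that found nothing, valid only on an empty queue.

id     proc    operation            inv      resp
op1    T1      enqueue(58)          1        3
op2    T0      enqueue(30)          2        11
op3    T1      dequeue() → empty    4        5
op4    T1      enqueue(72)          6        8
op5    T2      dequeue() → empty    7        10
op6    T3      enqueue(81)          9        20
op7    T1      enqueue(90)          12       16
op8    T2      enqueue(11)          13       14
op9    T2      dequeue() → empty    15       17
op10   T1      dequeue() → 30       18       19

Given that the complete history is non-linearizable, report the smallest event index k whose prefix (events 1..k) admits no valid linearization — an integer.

events 1..4 are linearizable; a witness order is op1:
step 1: op1 enqueue(58) — queue <58>
include event 5 — op3 responding at 5 — and every candidate order breaks
every completion of the 1 pending operation (op2) was checked; none linearizes
sample order op1, op3 (pending dropped) stalls at step 2 — op3 dequeue() → empty has no legal effect

5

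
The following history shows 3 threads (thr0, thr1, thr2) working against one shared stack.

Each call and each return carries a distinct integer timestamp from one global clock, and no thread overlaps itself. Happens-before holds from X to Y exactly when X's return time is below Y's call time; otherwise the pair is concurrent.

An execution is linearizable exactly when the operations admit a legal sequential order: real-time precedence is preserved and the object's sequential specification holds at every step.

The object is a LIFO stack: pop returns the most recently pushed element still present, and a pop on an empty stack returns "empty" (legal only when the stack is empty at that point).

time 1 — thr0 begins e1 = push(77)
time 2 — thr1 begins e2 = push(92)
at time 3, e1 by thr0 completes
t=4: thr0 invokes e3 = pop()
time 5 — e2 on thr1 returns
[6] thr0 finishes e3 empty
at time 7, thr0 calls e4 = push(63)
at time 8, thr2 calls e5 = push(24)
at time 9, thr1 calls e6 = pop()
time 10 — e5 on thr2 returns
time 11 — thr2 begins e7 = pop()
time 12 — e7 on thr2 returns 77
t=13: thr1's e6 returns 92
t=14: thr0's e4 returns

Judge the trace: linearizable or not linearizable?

prefix check: 1..5 passes, 1..6 fails once e3's time-6 response joins
checked exhaustively: 3 real-time-consistent orders of 3 completed operations, zero legal stack replays
e.g. e1, e2, e3: illegal at step 3, since e3 pop() → empty cannot apply there
e.g. e1, e3, e2: illegal at step 2, since e3 pop() → empty cannot apply there

not linearizable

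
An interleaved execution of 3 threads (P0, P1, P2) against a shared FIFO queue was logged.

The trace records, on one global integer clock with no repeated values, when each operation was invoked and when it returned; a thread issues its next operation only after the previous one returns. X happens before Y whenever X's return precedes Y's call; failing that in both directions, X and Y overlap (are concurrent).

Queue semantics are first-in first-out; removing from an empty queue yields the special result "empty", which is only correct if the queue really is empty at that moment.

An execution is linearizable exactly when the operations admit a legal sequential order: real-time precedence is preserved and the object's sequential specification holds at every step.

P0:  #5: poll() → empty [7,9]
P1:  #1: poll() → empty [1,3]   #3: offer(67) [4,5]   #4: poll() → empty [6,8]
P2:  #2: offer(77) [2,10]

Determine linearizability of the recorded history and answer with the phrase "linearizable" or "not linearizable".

through event 8 a valid linearization exists; event 9 (#5 responding at time 9) ends that
all 2 real-time-respecting orders fail — 4 completed FIFO queue operations, no legal replay
completion choices over the 1 pending operation (#2) were checked; none helps
one such order, #1, #3, #4, #5 (pending dropped), breaks at step 3 where #4 poll() → empty is illegal
one such order, #1, #3, #5, #4 (pending dropped), breaks at step 3 where #5 poll() → empty is illegal

not linearizable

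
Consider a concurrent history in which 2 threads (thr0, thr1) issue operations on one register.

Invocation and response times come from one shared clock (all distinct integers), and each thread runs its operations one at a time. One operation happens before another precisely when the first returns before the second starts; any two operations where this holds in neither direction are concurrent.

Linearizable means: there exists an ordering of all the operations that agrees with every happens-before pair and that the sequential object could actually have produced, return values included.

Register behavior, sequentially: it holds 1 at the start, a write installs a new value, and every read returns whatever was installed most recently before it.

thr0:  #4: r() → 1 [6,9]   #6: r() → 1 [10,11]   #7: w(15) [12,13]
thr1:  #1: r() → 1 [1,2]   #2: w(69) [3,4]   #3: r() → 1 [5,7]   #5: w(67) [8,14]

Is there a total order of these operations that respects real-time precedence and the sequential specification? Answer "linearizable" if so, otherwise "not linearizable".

already the first 7 events (up to #3's response at time 7) admit no linearization; the first 6 still do
exactly one order of the 3 completed ops respects real time; the register replay fails
no escape via the 1 pending operation (#4): every completion choice fails
e.g. #1, #2, #3 (pending dropped): illegal at step 3, since #3 r() → 1 cannot apply there

not linearizable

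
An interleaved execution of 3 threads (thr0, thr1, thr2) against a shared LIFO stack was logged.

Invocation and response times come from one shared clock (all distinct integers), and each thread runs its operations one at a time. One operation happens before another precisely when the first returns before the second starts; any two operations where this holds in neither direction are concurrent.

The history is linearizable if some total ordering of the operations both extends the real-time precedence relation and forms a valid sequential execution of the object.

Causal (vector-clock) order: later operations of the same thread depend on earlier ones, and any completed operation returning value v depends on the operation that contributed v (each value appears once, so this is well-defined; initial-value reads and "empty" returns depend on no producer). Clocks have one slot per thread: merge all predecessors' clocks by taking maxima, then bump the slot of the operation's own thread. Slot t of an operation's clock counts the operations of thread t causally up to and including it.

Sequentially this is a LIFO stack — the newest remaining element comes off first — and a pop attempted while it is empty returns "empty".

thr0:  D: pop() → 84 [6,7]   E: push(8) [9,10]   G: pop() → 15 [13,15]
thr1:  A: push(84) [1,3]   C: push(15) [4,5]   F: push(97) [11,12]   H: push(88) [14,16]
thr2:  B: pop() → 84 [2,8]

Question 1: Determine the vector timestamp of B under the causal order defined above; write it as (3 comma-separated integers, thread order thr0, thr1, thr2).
Answer: (0, 1, 1)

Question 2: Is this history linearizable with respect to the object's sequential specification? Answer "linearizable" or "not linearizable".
events 1..7 are fine; event 8 — the response of B at time 8 — makes the prefix non-linearizable
the 4 completed operations admit 4 real-time orders; each fails the LIFO stack replay
take A, B, C, D: step 4 already fails, because D pop() → 84 cannot occur there
take A, C, B, D: step 3 already fails, because B pop() → 84 cannot occur there

not linearizable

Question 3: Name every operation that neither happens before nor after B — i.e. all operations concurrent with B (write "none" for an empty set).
Answer: A, C, D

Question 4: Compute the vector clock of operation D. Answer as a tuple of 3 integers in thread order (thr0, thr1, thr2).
Answer: (1, 1, 0)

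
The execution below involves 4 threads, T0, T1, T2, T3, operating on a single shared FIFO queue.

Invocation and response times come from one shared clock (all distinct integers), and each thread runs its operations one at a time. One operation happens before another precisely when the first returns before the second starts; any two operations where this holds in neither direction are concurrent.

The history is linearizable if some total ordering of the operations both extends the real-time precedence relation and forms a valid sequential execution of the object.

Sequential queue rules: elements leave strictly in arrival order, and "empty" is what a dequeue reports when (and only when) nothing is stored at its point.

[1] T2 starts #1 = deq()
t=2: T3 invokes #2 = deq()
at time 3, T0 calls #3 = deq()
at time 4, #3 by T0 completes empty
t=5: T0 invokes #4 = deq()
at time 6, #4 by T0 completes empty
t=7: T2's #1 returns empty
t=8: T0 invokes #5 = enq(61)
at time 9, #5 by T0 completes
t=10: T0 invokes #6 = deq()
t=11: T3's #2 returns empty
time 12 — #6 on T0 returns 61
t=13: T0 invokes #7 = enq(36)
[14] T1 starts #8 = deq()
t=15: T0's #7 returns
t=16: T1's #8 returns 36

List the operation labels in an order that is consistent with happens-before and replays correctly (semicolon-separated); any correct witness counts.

step 1: #1 deq() → empty — queue <>
step 2: #2 deq() → empty — queue <>
step 3: #3 deq() → empty — queue <>
step 4: #4 deq() → empty — queue <>
step 5: #5 enq(61) — queue <61>
step 6: #6 deq() → 61 — queue <>
step 7: #7 enq(36) — queue <36>
step 8: #8 deq() → 36 — queue <>

#1; #2; #3; #4; #5; #6; #7; #8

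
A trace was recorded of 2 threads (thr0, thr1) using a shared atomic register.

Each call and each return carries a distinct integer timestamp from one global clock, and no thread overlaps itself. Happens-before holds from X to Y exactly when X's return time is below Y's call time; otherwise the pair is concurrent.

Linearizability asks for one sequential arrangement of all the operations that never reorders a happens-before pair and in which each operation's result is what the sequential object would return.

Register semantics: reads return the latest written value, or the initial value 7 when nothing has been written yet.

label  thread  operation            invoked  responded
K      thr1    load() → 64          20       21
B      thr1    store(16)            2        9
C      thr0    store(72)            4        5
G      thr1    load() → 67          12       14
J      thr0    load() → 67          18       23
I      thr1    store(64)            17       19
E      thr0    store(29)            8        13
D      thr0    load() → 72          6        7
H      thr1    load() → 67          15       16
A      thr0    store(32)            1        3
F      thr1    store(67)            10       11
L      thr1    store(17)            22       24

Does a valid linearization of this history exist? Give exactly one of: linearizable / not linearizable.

one valid linearization: A, B, C, D, E, F, G, H, J, I, K, L
step 1: A store(32) — value 32
step 2: B store(16) — value 16
step 3: C store(72) — value 72
step 4: D load() → 72 — value 72
step 5: E store(29) — value 29
step 6: F store(67) — value 67
step 7: G load() → 67 — value 67
step 8: H load() → 67 — value 67
step 9: J load() → 67 — value 67
step 10: I store(64) — value 64
step 11: K load() → 64 — value 64
step 12: L store(17) — value 17

linearizable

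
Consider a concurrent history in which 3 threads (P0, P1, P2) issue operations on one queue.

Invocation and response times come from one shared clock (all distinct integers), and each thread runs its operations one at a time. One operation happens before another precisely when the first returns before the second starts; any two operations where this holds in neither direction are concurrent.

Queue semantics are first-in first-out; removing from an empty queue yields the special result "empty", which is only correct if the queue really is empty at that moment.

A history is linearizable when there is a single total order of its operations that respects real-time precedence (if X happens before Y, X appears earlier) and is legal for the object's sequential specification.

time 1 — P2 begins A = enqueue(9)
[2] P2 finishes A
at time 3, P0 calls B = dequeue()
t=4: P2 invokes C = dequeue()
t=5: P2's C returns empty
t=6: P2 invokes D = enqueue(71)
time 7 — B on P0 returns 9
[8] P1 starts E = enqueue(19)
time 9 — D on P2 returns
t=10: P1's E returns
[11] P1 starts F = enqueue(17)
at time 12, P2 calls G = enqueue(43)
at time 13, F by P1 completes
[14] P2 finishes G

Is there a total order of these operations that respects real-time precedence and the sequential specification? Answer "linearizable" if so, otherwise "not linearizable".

linearizable

witness order: A, B, C, D, E, F, G
step 1: A enqueue(9) — queue <9>
step 2: B dequeue() → 9 — queue <>
step 3: C dequeue() → empty — queue <>
step 4: D enqueue(71) — queue <71>
step 5: E enqueue(19) — queue <71,19>
step 6: F enqueue(17) — queue <71,19,17>
step 7: G enqueue(43) — queue <71,19,17,43>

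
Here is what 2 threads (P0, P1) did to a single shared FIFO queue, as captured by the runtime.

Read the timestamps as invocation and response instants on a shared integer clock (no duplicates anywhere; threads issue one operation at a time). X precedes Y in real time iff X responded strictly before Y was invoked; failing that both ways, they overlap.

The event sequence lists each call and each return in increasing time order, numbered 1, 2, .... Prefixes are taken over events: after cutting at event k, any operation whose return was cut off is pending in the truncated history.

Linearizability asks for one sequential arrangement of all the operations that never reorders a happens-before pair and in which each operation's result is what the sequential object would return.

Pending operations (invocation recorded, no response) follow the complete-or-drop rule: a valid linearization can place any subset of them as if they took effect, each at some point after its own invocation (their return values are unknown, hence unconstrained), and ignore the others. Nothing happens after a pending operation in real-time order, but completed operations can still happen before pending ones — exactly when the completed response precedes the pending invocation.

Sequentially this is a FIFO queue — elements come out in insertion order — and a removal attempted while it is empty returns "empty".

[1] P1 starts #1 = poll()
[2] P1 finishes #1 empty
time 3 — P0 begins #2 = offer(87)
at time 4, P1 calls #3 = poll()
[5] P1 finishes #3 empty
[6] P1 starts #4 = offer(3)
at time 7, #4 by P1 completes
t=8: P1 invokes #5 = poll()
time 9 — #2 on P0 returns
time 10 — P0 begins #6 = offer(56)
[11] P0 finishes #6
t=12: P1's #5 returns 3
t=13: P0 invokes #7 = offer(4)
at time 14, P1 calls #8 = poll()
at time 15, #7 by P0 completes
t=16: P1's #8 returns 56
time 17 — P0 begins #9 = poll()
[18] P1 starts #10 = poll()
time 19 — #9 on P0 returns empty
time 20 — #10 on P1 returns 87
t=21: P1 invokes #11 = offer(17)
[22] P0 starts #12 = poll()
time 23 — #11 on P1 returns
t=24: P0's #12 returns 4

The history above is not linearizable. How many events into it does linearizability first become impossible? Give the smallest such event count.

a valid linearization of events 1..15 exists, for instance #1, #3, #4, #2, #5, #6, #7:
after step 1 (#1 poll() → empty): queue <>
after step 2 (#3 poll() → empty): queue <>
after step 3 (#4 offer(3)): queue <3>
after step 4 (#2 offer(87)): queue <3,87>
after step 5 (#5 poll() → 3): queue <87>
after step 6 (#6 offer(56)): queue <87,56>
after step 7 (#7 offer(4)): queue <87,56,4>
adding event 16 (#8 responds at 16) leaves no legal real-time order
one such order, #1, #2, #3, #4, #5, #6, #7, #8, breaks at step 3 where #3 poll() → empty is illegal
one such order, #1, #2, #3, #4, #5, #6, #8, #7, breaks at step 3 where #3 poll() → empty is illegal

16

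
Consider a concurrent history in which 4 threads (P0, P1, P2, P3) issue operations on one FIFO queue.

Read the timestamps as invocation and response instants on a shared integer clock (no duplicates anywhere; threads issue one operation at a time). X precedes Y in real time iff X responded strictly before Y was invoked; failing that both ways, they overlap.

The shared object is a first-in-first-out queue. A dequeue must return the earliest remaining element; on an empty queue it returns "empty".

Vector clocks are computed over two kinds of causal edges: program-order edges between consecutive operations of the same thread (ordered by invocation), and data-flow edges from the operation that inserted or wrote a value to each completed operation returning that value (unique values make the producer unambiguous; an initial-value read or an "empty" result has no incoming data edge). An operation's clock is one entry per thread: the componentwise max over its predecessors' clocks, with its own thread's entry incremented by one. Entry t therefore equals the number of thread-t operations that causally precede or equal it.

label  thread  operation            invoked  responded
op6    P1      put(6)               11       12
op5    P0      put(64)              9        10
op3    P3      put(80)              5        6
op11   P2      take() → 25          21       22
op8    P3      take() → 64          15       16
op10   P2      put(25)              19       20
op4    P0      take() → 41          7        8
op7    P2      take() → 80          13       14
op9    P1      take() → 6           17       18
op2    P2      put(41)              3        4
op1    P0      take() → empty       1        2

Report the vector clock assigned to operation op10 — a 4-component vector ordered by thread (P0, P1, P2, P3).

root op op3, invoked 5: fresh clock plus P3's own tick → (0, 0, 0, 1)
root op op2, invoked 3: fresh clock plus P2's own tick → (0, 0, 1, 0)
root op op6, invoked 11: fresh clock plus P1's own tick → (0, 1, 0, 0)
root op op1, invoked 1: fresh clock plus P0's own tick → (1, 0, 0, 0)
op9 (invocation 17): componentwise max over VC(op6)=(0, 1, 0, 0), +1 at P1, giving (0, 2, 0, 0)
op7 (invocation 13): componentwise max over VC(op2)=(0, 0, 1, 0), VC(op3)=(0, 0, 0, 1), +1 at P2, giving (0, 0, 2, 1)
op4 (invocation 7): componentwise max over VC(op1)=(1, 0, 0, 0), VC(op2)=(0, 0, 1, 0), +1 at P0, giving (2, 0, 1, 0)
op10 (invocation 19): componentwise max over VC(op7)=(0, 0, 2, 1), +1 at P2, giving (0, 0, 3, 1)
op5 (invocation 9): componentwise max over VC(op4)=(2, 0, 1, 0), +1 at P0, giving (3, 0, 1, 0)
op11 (invocation 21): componentwise max over VC(op10)=(0, 0, 3, 1), +1 at P2, giving (0, 0, 4, 1)
op8 (invocation 15): componentwise max over VC(op3)=(0, 0, 0, 1), VC(op5)=(3, 0, 1, 0), +1 at P3, giving (3, 0, 1, 2)
target: VC(op10) = (0, 0, 3, 1)

(0, 0, 3, 1)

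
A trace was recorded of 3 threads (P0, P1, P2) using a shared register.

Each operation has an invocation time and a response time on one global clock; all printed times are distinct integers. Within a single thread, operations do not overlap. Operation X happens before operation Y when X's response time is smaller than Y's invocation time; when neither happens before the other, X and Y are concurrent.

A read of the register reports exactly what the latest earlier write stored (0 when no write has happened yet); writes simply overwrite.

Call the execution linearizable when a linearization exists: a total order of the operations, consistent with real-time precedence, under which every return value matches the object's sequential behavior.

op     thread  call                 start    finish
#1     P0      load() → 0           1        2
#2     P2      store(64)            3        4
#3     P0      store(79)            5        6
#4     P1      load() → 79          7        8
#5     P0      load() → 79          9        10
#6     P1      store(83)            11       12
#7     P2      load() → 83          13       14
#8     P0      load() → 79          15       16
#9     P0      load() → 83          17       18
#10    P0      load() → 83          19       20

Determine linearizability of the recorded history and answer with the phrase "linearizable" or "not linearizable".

not linearizable

cut after 15 events: linearizable; cut after 16 events (#8 responds, time 16): not linearizable
the sole real-time-consistent order of 8 completed operations fails the register replay
one such order, #1, #2, #3, #4, #5, #6, #7, #8, breaks at step 8 where #8 load() → 79 is illegal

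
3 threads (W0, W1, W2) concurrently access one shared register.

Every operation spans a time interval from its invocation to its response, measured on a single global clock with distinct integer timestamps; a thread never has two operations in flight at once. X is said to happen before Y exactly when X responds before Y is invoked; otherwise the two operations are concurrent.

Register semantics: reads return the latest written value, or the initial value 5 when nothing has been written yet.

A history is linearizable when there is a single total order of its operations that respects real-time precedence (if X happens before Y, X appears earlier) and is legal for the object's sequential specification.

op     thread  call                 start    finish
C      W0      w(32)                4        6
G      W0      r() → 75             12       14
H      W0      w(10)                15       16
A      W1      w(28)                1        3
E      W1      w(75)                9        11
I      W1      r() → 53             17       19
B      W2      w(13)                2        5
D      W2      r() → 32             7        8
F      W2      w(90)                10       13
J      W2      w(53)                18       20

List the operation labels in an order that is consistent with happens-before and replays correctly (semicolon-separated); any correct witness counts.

A; B; C; D; E; G; F; H; J; I

step 1: A w(28) — value 28
step 2: B w(13) — value 13
step 3: C w(32) — value 32
step 4: D r() → 32 — value 32
step 5: E w(75) — value 75
step 6: G r() → 75 — value 75
step 7: F w(90) — value 90
step 8: H w(10) — value 10
step 9: J w(53) — value 53
step 10: I r() → 53 — value 53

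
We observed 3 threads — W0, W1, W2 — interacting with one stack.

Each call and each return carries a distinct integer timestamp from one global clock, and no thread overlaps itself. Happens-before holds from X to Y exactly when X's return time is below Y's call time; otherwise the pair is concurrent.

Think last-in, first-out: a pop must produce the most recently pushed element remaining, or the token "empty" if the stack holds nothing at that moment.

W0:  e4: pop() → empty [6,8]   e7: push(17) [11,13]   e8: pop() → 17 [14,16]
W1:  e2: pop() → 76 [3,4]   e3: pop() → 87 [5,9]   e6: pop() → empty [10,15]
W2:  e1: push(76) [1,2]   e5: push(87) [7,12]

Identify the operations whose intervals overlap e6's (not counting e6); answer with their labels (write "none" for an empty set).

overlap test against e6 [10,15]: concurrent iff the interval meets 10..15
e1 [1,2]: before
e2 [3,4]: before
e3 [5,9]: before
e4 [6,8]: before
e5 [7,12]: concurrent
e7 [11,13]: concurrent
e8 [14,16]: concurrent

e5, e7, e8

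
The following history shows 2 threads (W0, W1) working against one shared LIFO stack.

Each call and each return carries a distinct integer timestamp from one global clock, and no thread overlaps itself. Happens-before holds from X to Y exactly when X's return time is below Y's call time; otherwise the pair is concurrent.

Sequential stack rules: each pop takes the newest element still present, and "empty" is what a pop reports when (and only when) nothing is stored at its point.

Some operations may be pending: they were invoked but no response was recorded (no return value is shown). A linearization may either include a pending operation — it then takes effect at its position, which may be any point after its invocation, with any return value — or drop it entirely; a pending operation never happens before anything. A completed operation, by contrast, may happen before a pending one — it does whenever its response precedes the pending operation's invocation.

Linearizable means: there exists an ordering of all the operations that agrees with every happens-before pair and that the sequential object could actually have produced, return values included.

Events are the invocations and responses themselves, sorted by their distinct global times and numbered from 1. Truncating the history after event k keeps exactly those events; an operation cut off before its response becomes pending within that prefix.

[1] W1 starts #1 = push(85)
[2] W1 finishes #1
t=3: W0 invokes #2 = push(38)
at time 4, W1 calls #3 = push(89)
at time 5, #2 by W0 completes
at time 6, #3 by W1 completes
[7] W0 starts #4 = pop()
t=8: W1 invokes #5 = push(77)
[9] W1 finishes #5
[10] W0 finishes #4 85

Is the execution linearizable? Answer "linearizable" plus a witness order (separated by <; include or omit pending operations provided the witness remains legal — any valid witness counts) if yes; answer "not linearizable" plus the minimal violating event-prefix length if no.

not linearizable — minimal violating prefix: 10 events

through event 9 a valid linearization exists; event 10 (#4 responding at time 10) ends that
4 orders of the 5 completed LIFO stack ops respect real time; none is legal
e.g. #1, #2, #3, #4, #5: illegal at step 4, since #4 pop() → 85 cannot apply there
e.g. #1, #2, #3, #5, #4: illegal at step 5, since #4 pop() → 85 cannot apply there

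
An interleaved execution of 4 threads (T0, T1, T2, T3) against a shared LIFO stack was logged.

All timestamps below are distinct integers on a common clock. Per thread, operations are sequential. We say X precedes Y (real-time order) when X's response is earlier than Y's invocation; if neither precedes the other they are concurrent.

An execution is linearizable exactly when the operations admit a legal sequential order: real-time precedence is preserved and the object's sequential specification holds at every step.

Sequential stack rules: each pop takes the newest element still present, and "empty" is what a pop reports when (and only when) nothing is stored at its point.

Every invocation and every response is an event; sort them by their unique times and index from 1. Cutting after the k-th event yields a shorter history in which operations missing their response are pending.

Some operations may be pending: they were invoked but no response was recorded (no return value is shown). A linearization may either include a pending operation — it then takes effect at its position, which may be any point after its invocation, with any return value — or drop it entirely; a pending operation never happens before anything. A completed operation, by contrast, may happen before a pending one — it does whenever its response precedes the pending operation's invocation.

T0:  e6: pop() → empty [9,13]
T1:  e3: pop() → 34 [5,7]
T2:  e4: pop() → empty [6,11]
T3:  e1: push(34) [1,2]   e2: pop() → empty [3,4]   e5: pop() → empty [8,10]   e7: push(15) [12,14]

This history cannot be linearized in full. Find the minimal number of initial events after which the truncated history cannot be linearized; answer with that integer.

4

events 1..3 are still linearizable — one witness is e1:
step 1: e1 push(34) — stack <34>
once event 4 joins (e2's response, time 4), exhaustive search finds no witness
one such order, e1, e2, breaks at step 2 where e2 pop() → empty is illegal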